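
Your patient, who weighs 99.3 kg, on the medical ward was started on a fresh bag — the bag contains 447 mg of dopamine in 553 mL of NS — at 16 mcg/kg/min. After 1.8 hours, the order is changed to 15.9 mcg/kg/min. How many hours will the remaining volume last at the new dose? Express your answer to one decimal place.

Initial rate:
Dose = 16 mcg/kg/min × 99.3 kg = 1588.8 mcg/min
1588.8 mcg/min × 60 min/hr = 95328 mcg/hr
Concentration = 447 mg ÷ 553 mL = 0.8083183 mg/mL = 808.3183 mcg/mL
Rate = 95328 mcg/hr ÷ 808.3183 mcg/mL = 117.9337 mL/hr
Volume infused so far = 117.9337 mL/hr × 1.8 hr = 212.2807 mL
Volume remaining = 553 − 212.2807 = 340.7193 mL
New rate:
Dose = 15.9 mcg/kg/min × 99.3 kg = 1578.87 mcg/min
1578.87 mcg/min × 60 min/hr = 94732.2 mcg/hr
Rate = 94732.2 mcg/hr ÷ 808.3183 mcg/mL = 117.1967 mL/hr
Time remaining = 340.7193 mL ÷ 117.1967 mL/hr = 2.907244 hr

2.9 hours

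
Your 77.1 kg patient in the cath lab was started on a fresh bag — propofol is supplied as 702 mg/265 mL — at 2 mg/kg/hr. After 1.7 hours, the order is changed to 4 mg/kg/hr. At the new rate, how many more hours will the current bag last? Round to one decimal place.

1.4 hours

Initial rate:
Dose = 2 mg/kg/hr × 77.1 kg = 154.2 mg/hr
Concentration = 702 mg ÷ 265 mL = 2.649057 mg/mL
Rate = 154.2 mg/hr ÷ 2.649057 mg/mL = 58.2094 mL/hr
Volume infused so far = 58.2094 mL/hr × 1.7 hr = 98.95598 mL
Volume remaining = 265 − 98.95598 = 166.044 mL
New rate:
Dose = 4 mg/kg/hr × 77.1 kg = 308.4 mg/hr
Rate = 308.4 mg/hr ÷ 2.649057 mg/mL = 116.4188 mL/hr
Time remaining = 166.044 mL ÷ 116.4188 mL/hr = 1.426265 hr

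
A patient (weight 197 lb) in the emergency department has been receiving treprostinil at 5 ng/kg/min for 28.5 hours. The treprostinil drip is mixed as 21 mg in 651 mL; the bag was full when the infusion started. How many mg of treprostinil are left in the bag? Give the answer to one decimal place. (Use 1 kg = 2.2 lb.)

20.2 mg

Weight = 197 lb ÷ 2.2 lb/kg = 89.54545 kg
Dose = 5 ng/kg/min × 89.54545 kg = 447.7273 ng/min
447.7273 ng/min × 60 min/hr = 26863.64 ng/hr
Concentration = 21 mg ÷ 651 mL = 0.03225806 mg/mL = 32258.06 ng/mL
Rate = 26863.64 ng/hr ÷ 32258.06 ng/mL = 0.8327727 mL/hr
Volume infused = 0.8327727 mL/hr × 28.5 hr = 23.73402 mL
Volume remaining = 651 − 23.73402 = 627.266 mL
Drug remaining = 627.266 mL × 32258.06 ng/mL = 20234386 ng = 20.23439 mg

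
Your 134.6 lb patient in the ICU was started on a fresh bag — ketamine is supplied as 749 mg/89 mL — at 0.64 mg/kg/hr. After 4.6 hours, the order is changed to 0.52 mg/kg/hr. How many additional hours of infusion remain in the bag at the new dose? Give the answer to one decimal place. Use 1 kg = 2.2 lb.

17.9 hours

Initial rate:
Weight = 134.6 lb ÷ 2.2 lb/kg = 61.18182 kg
Dose = 0.64 mg/kg/hr × 61.18182 kg = 39.15636 mg/hr
Concentration = 749 mg ÷ 89 mL = 8.41573 mg/mL
Rate = 39.15636 mg/hr ÷ 8.41573 mg/mL = 4.652759 mL/hr
Volume infused so far = 4.652759 mL/hr × 4.6 hr = 21.40269 mL
Volume remaining = 89 − 21.40269 = 67.59731 mL
New rate:
Dose = 0.52 mg/kg/hr × 61.18182 kg = 31.81455 mg/hr
Rate = 31.81455 mg/hr ÷ 8.41573 mg/mL = 3.780367 mL/hr
Time remaining = 67.59731 mL ÷ 3.780367 mL/hr = 17.88115 hr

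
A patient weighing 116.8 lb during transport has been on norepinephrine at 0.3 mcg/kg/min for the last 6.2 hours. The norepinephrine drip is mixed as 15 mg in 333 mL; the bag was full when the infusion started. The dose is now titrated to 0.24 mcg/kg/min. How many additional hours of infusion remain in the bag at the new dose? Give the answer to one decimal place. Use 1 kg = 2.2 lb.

Initial rate:
Weight = 116.8 lb ÷ 2.2 lb/kg = 53.09091 kg
Dose = 0.3 mcg/kg/min × 53.09091 kg = 15.92727 mcg/min
15.92727 mcg/min × 60 min/hr = 955.6364 mcg/hr
Concentration = 15 mg ÷ 333 mL = 0.04504505 mg/mL = 45.04505 mcg/mL
Rate = 955.6364 mcg/hr ÷ 45.04505 mcg/mL = 21.21513 mL/hr
Volume infused so far = 21.21513 mL/hr × 6.2 hr = 131.5338 mL
Volume remaining = 333 − 131.5338 = 201.4662 mL
New rate:
Dose = 0.24 mcg/kg/min × 53.09091 kg = 12.74182 mcg/min
12.74182 mcg/min × 60 min/hr = 764.5091 mcg/hr
Rate = 764.5091 mcg/hr ÷ 45.04505 mcg/mL = 16.9721 mL/hr
Time remaining = 201.4662 mL ÷ 16.9721 mL/hr = 11.87043 hr

11.9 hours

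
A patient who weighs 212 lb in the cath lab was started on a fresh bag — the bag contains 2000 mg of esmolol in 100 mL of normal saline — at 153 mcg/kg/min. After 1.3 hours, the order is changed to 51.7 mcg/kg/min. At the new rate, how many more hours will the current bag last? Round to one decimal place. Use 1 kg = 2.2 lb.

2.8 hours

Initial rate:
Weight = 212 lb ÷ 2.2 lb/kg = 96.36364 kg
Dose = 153 mcg/kg/min × 96.36364 kg = 14743.64 mcg/min
14743.64 mcg/min × 60 min/hr = 884618.2 mcg/hr
Concentration = 2000 mg ÷ 100 mL = 20 mg/mL = 20000 mcg/mL
Rate = 884618.2 mcg/hr ÷ 20000 mcg/mL = 44.23091 mL/hr
Volume infused so far = 44.23091 mL/hr × 1.3 hr = 57.50018 mL
Volume remaining = 100 − 57.50018 = 42.49982 mL
New rate:
Dose = 51.7 mcg/kg/min × 96.36364 kg = 4982 mcg/min
4982 mcg/min × 60 min/hr = 298920 mcg/hr
Rate = 298920 mcg/hr ÷ 20000 mcg/mL = 14.946 mL/hr
Time remaining = 42.49982 mL ÷ 14.946 mL/hr = 2.843558 hr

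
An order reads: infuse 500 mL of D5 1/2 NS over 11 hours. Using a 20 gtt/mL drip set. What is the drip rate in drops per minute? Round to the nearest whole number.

15 gtt/min

500 mL ÷ (11 hr × 60 = 660 min) = 0.7575758 mL/min
0.7575758 mL/min × 20 gtt/mL = 15.15152 gtt/min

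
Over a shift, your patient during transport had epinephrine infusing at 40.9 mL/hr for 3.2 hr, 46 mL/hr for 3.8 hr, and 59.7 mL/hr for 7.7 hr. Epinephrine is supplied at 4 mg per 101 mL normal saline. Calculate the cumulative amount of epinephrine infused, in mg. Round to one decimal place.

Concentration = 4 mg ÷ 101 mL = 0.03960396 mg/mL
Stage 1: 40.9 mL/hr × 3.2 hr = 130.88 mL → 130.88 mL × 0.03960396 mg/mL = 5.183366 mg
Stage 2: 46 mL/hr × 3.8 hr = 174.8 mL → 174.8 mL × 0.03960396 mg/mL = 6.922772 mg
Stage 3: 59.7 mL/hr × 7.7 hr = 459.69 mL → 459.69 mL × 0.03960396 mg/mL = 18.20554 mg
Total = 5.183366 + 6.922772 + 18.20554 = 30.31168 mg

30.3 mg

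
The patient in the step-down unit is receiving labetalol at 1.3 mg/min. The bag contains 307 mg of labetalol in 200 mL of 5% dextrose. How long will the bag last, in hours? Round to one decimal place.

3.9 hours

1.3 mg/min × 60 min/hr = 78 mg/hr
Concentration = 307 mg ÷ 200 mL = 1.535 mg/mL
Rate = 78 mg/hr ÷ 1.535 mg/mL = 50.81433 mL/hr
Duration = 200 mL ÷ 50.81433 mL/hr = 3.935897 hr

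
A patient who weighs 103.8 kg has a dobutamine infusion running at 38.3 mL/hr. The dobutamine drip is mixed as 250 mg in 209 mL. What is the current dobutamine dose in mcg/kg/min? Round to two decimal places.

7.36 mcg/kg/min

Concentration = 250 mg ÷ 209 mL = 1.196172 mg/mL = 1196.172 mcg/mL
Drug rate = 38.3 mL/hr × 1196.172 mcg/mL = 45813.4 mcg/hr
45813.4 mcg/hr ÷ 60 min/hr = 763.5566 mcg/min
763.5566 mcg/min ÷ 103.8 kg = 7.356037 mcg/kg/min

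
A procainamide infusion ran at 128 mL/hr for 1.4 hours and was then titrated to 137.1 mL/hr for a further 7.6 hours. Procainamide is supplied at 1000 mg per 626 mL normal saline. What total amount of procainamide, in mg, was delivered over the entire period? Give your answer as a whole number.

Concentration = 1000 mg ÷ 626 mL = 1.597444 mg/mL
Stage 1: 128 mL/hr × 1.4 hr = 179.2 mL → 179.2 mL × 1.597444 mg/mL = 286.262 mg
Stage 2: 137.1 mL/hr × 7.6 hr = 1041.96 mL → 1041.96 mL × 1.597444 mg/mL = 1664.473 mg
Total = 286.262 + 1664.473 = 1950.735 mg

1951 mg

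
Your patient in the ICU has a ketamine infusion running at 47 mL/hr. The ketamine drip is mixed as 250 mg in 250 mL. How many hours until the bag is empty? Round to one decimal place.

5.3 hours

Duration = 250 mL ÷ 47 mL/hr = 5.319149 hr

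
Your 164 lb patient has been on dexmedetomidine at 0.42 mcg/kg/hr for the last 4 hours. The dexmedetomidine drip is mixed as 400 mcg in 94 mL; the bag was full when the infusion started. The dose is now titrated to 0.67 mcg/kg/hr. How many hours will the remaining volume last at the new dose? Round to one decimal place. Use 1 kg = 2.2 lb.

5.5 hours

Initial rate:
Weight = 164 lb ÷ 2.2 lb/kg = 74.54545 kg
Dose = 0.42 mcg/kg/hr × 74.54545 kg = 31.30909 mcg/hr
Concentration = 400 mcg ÷ 94 mL = 4.255319 mcg/mL
Rate = 31.30909 mcg/hr ÷ 4.255319 mcg/mL = 7.357636 mL/hr
Volume infused so far = 7.357636 mL/hr × 4 hr = 29.43055 mL
Volume remaining = 94 − 29.43055 = 64.56945 mL
New rate:
Dose = 0.67 mcg/kg/hr × 74.54545 kg = 49.94545 mcg/hr
Rate = 49.94545 mcg/hr ÷ 4.255319 mcg/mL = 11.73718 mL/hr
Time remaining = 64.56945 mL ÷ 11.73718 mL/hr = 5.501274 hr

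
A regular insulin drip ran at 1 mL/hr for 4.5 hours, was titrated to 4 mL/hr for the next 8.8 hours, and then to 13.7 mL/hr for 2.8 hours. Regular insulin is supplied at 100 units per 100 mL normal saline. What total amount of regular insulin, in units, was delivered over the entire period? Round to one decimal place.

78.1 units

Concentration = 100 units ÷ 100 mL = 1 units/mL
Stage 1: 1 mL/hr × 4.5 hr = 4.5 mL → 4.5 mL × 1 units/mL = 4.5 units
Stage 2: 4 mL/hr × 8.8 hr = 35.2 mL → 35.2 mL × 1 units/mL = 35.2 units
Stage 3: 13.7 mL/hr × 2.8 hr = 38.36 mL → 38.36 mL × 1 units/mL = 38.36 units
Total = 4.5 + 35.2 + 38.36 = 78.06 units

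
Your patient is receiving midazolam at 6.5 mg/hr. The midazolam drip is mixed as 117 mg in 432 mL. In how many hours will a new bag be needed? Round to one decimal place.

Concentration = 117 mg ÷ 432 mL = 0.2708333 mg/mL
Rate = 6.5 mg/hr ÷ 0.2708333 mg/mL = 24 mL/hr
Duration = 432 mL ÷ 24 mL/hr = 18 hr

18.0 hours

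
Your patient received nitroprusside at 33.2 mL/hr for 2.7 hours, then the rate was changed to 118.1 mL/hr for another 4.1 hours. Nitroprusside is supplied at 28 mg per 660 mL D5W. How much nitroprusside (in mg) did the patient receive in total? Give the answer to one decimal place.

24.3 mg

Concentration = 28 mg ÷ 660 mL = 0.04242424 mg/mL
Stage 1: 33.2 mL/hr × 2.7 hr = 89.64 mL → 89.64 mL × 0.04242424 mg/mL = 3.802909 mg
Stage 2: 118.1 mL/hr × 4.1 hr = 484.21 mL → 484.21 mL × 0.04242424 mg/mL = 20.54224 mg
Total = 3.802909 + 20.54224 = 24.34515 mg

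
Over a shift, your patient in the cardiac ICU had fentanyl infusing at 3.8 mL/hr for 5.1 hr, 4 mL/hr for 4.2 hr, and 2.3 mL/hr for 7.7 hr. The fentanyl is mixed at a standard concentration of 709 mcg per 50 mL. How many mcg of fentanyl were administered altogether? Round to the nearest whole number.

764 mcg

Concentration = 709 mcg ÷ 50 mL = 14.18 mcg/mL
Stage 1: 3.8 mL/hr × 5.1 hr = 19.38 mL → 19.38 mL × 14.18 mcg/mL = 274.8084 mcg
Stage 2: 4 mL/hr × 4.2 hr = 16.8 mL → 16.8 mL × 14.18 mcg/mL = 238.224 mcg
Stage 3: 2.3 mL/hr × 7.7 hr = 17.71 mL → 17.71 mL × 14.18 mcg/mL = 251.1278 mcg
Total = 274.8084 + 238.224 + 251.1278 = 764.1602 mcg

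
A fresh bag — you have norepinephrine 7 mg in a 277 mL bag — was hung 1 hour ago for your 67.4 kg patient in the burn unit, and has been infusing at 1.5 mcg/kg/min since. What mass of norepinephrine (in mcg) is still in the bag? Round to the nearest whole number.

934 mcg

Dose = 1.5 mcg/kg/min × 67.4 kg = 101.1 mcg/min
101.1 mcg/min × 60 min/hr = 6066 mcg/hr
Concentration = 7 mg ÷ 277 mL = 0.02527076 mg/mL = 25.27076 mcg/mL
Rate = 6066 mcg/hr ÷ 25.27076 mcg/mL = 240.0403 mL/hr
Volume infused = 240.0403 mL/hr × 1 hr = 240.0403 mL
Volume remaining = 277 − 240.0403 = 36.95971 mL
Drug remaining = 36.95971 mL × 25.27076 mcg/mL = 934 mcg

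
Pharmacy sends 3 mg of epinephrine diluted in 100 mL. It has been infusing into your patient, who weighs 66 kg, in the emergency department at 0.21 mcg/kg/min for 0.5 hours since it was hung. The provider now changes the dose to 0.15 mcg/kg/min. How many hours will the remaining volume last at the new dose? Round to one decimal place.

4.4 hours

Initial rate:
Dose = 0.21 mcg/kg/min × 66 kg = 13.86 mcg/min
13.86 mcg/min × 60 min/hr = 831.6 mcg/hr
Concentration = 3 mg ÷ 100 mL = 0.03 mg/mL = 30 mcg/mL
Rate = 831.6 mcg/hr ÷ 30 mcg/mL = 27.72 mL/hr
Volume infused so far = 27.72 mL/hr × 0.5 hr = 13.86 mL
Volume remaining = 100 − 13.86 = 86.14 mL
New rate:
Dose = 0.15 mcg/kg/min × 66 kg = 9.9 mcg/min
9.9 mcg/min × 60 min/hr = 594 mcg/hr
Rate = 594 mcg/hr ÷ 30 mcg/mL = 19.8 mL/hr
Time remaining = 86.14 mL ÷ 19.8 mL/hr = 4.350505 hr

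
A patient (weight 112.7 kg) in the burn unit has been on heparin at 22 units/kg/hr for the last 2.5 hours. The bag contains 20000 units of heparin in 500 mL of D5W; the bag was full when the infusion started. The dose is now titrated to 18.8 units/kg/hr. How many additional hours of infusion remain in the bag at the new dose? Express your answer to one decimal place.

Initial rate:
Dose = 22 units/kg/hr × 112.7 kg = 2479.4 units/hr
Concentration = 20000 units ÷ 500 mL = 40 units/mL
Rate = 2479.4 units/hr ÷ 40 units/mL = 61.985 mL/hr
Volume infused so far = 61.985 mL/hr × 2.5 hr = 154.9625 mL
Volume remaining = 500 − 154.9625 = 345.0375 mL
New rate:
Dose = 18.8 units/kg/hr × 112.7 kg = 2118.76 units/hr
Rate = 2118.76 units/hr ÷ 40 units/mL = 52.969 mL/hr
Time remaining = 345.0375 mL ÷ 52.969 mL/hr = 6.513952 hr

6.5 hours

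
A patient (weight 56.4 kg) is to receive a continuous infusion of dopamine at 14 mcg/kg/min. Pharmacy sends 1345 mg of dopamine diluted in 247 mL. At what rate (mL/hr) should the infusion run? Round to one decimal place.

8.7 mL/hr

Dose = 14 mcg/kg/min × 56.4 kg = 789.6 mcg/min
789.6 mcg/min × 60 min/hr = 47376 mcg/hr
Concentration = 1345 mg ÷ 247 mL = 5.445344 mg/mL = 5445.344 mcg/mL
Rate = 47376 mcg/hr ÷ 5445.344 mcg/mL = 8.700277 mL/hr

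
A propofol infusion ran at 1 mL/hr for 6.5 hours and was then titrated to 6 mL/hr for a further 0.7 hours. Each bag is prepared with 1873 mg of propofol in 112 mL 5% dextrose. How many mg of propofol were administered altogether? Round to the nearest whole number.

Concentration = 1873 mg ÷ 112 mL = 16.72321 mg/mL
Stage 1: 1 mL/hr × 6.5 hr = 6.5 mL → 6.5 mL × 16.72321 mg/mL = 108.7009 mg
Stage 2: 6 mL/hr × 0.7 hr = 4.2 mL → 4.2 mL × 16.72321 mg/mL = 70.2375 mg
Total = 108.7009 + 70.2375 = 178.9384 mg

179 mg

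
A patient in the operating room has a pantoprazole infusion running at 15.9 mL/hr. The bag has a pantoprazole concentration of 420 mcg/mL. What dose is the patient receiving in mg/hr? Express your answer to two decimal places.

6.68 mg/hr

Concentration = 420 mcg/mL = 0.42 mg/mL
Drug rate = 15.9 mL/hr × 0.42 mg/mL = 6.678 mg/hr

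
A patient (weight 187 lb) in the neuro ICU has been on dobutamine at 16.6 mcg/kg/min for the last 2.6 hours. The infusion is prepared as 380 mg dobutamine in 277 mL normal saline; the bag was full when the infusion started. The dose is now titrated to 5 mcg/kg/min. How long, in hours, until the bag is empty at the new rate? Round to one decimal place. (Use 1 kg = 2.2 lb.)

6.3 hours

Initial rate:
Weight = 187 lb ÷ 2.2 lb/kg = 85 kg
Dose = 16.6 mcg/kg/min × 85 kg = 1411 mcg/min
1411 mcg/min × 60 min/hr = 84660 mcg/hr
Concentration = 380 mg ÷ 277 mL = 1.371841 mg/mL = 1371.841 mcg/mL
Rate = 84660 mcg/hr ÷ 1371.841 mcg/mL = 61.71268 mL/hr
Volume infused so far = 61.71268 mL/hr × 2.6 hr = 160.453 mL
Volume remaining = 277 − 160.453 = 116.547 mL
New rate:
Dose = 5 mcg/kg/min × 85 kg = 425 mcg/min
425 mcg/min × 60 min/hr = 25500 mcg/hr
Rate = 25500 mcg/hr ÷ 1371.841 mcg/mL = 18.58816 mL/hr
Time remaining = 116.547 mL ÷ 18.58816 mL/hr = 6.269961 hr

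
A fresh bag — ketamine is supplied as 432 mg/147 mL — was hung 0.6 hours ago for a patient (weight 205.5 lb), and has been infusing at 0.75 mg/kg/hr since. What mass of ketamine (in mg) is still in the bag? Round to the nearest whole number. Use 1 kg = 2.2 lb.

390 mg

Weight = 205.5 lb ÷ 2.2 lb/kg = 93.40909 kg
Dose = 0.75 mg/kg/hr × 93.40909 kg = 70.05682 mg/hr
Concentration = 432 mg ÷ 147 mL = 2.938776 mg/mL
Rate = 70.05682 mg/hr ÷ 2.938776 mg/mL = 23.83878 mL/hr
Volume infused = 23.83878 mL/hr × 0.6 hr = 14.30327 mL
Volume remaining = 147 − 14.30327 = 132.6967 mL
Drug remaining = 132.6967 mL × 2.938776 mg/mL = 389.9659 mg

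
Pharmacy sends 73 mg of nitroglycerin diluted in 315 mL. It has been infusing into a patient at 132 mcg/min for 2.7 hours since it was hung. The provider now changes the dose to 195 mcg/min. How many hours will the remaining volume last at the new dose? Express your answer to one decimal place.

4.4 hours

Initial rate:
132 mcg/min × 60 min/hr = 7920 mcg/hr
Concentration = 73 mg ÷ 315 mL = 0.231746 mg/mL = 231.746 mcg/mL
Rate = 7920 mcg/hr ÷ 231.746 mcg/mL = 34.17534 mL/hr
Volume infused so far = 34.17534 mL/hr × 2.7 hr = 92.27342 mL
Volume remaining = 315 − 92.27342 = 222.7266 mL
New rate:
195 mcg/min × 60 min/hr = 11700 mcg/hr
Rate = 11700 mcg/hr ÷ 231.746 mcg/mL = 50.4863 mL/hr
Time remaining = 222.7266 mL ÷ 50.4863 mL/hr = 4.411624 hr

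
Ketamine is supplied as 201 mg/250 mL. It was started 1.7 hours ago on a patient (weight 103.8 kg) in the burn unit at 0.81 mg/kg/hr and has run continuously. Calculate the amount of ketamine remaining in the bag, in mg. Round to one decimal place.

58.1 mg

Dose = 0.81 mg/kg/hr × 103.8 kg = 84.078 mg/hr
Concentration = 201 mg ÷ 250 mL = 0.804 mg/mL
Rate = 84.078 mg/hr ÷ 0.804 mg/mL = 104.5746 mL/hr
Volume infused = 104.5746 mL/hr × 1.7 hr = 177.7769 mL
Volume remaining = 250 − 177.7769 = 72.22313 mL
Drug remaining = 72.22313 mL × 0.804 mg/mL = 58.0674 mg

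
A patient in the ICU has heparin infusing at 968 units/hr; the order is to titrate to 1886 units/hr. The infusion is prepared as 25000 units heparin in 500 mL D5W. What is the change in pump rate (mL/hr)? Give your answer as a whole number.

18 mL/hr

At the current dose:
Concentration = 25000 units ÷ 500 mL = 50 units/mL
Rate = 968 units/hr ÷ 50 units/mL = 19.36 mL/hr
At the new dose:
Rate = 1886 units/hr ÷ 50 units/mL = 37.72 mL/hr
Change = 37.72 − 19.36 = 18.36 mL/hr → 18.36 mL/hr increase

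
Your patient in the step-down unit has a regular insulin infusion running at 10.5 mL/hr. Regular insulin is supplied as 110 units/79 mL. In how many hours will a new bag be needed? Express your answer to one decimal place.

Duration = 79 mL ÷ 10.5 mL/hr = 7.52381 hr

7.5 hours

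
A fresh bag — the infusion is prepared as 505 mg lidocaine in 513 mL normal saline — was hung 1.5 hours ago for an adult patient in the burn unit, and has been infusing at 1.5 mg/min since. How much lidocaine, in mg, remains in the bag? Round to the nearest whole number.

1.5 mg/min × 60 min/hr = 90 mg/hr
Concentration = 505 mg ÷ 513 mL = 0.9844055 mg/mL
Rate = 90 mg/hr ÷ 0.9844055 mg/mL = 91.42574 mL/hr
Volume infused = 91.42574 mL/hr × 1.5 hr = 137.1386 mL
Volume remaining = 513 − 137.1386 = 375.8614 mL
Drug remaining = 375.8614 mL × 0.9844055 mg/mL = 370 mg

370 mg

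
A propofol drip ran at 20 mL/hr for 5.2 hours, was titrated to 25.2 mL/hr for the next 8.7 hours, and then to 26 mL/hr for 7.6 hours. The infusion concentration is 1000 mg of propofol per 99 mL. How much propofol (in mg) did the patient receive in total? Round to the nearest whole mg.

Concentration = 1000 mg ÷ 99 mL = 10.10101 mg/mL
Stage 1: 20 mL/hr × 5.2 hr = 104 mL → 104 mL × 10.10101 mg/mL = 1050.505 mg
Stage 2: 25.2 mL/hr × 8.7 hr = 219.24 mL → 219.24 mL × 10.10101 mg/mL = 2214.545 mg
Stage 3: 26 mL/hr × 7.6 hr = 197.6 mL → 197.6 mL × 10.10101 mg/mL = 1995.96 mg
Total = 1050.505 + 2214.545 + 1995.96 = 5261.01 mg

5261 mg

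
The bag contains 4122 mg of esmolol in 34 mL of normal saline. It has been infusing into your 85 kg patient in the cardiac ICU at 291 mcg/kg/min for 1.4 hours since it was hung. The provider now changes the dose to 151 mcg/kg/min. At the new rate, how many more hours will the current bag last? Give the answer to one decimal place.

2.7 hours

Initial rate:
Dose = 291 mcg/kg/min × 85 kg = 24735 mcg/min
24735 mcg/min × 60 min/hr = 1484100 mcg/hr
Concentration = 4122 mg ÷ 34 mL = 121.2353 mg/mL = 121235.3 mcg/mL
Rate = 1484100 mcg/hr ÷ 121235.3 mcg/mL = 12.24148 mL/hr
Volume infused so far = 12.24148 mL/hr × 1.4 hr = 17.13808 mL
Volume remaining = 34 − 17.13808 = 16.86192 mL
New rate:
Dose = 151 mcg/kg/min × 85 kg = 12835 mcg/min
12835 mcg/min × 60 min/hr = 770100 mcg/hr
Rate = 770100 mcg/hr ÷ 121235.3 mcg/mL = 6.352111 mL/hr
Time remaining = 16.86192 mL ÷ 6.352111 mL/hr = 2.654538 hr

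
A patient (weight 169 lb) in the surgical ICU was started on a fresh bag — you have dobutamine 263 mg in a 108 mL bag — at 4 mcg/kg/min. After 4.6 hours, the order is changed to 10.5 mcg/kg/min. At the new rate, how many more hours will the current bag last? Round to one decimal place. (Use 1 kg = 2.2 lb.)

3.7 hours

Initial rate:
Weight = 169 lb ÷ 2.2 lb/kg = 76.81818 kg
Dose = 4 mcg/kg/min × 76.81818 kg = 307.2727 mcg/min
307.2727 mcg/min × 60 min/hr = 18436.36 mcg/hr
Concentration = 263 mg ÷ 108 mL = 2.435185 mg/mL = 2435.185 mcg/mL
Rate = 18436.36 mcg/hr ÷ 2435.185 mcg/mL = 7.570826 mL/hr
Volume infused so far = 7.570826 mL/hr × 4.6 hr = 34.8258 mL
Volume remaining = 108 − 34.8258 = 73.1742 mL
New rate:
Dose = 10.5 mcg/kg/min × 76.81818 kg = 806.5909 mcg/min
806.5909 mcg/min × 60 min/hr = 48395.45 mcg/hr
Rate = 48395.45 mcg/hr ÷ 2435.185 mcg/mL = 19.87342 mL/hr
Time remaining = 73.1742 mL ÷ 19.87342 mL/hr = 3.682014 hr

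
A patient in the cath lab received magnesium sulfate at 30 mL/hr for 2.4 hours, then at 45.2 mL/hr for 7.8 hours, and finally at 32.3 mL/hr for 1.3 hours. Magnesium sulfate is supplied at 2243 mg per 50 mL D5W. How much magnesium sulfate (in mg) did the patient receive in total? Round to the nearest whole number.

Concentration = 2243 mg ÷ 50 mL = 44.86 mg/mL
Stage 1: 30 mL/hr × 2.4 hr = 72 mL → 72 mL × 44.86 mg/mL = 3229.92 mg
Stage 2: 45.2 mL/hr × 7.8 hr = 352.56 mL → 352.56 mL × 44.86 mg/mL = 15815.84 mg
Stage 3: 32.3 mL/hr × 1.3 hr = 41.99 mL → 41.99 mL × 44.86 mg/mL = 1883.671 mg
Total = 3229.92 + 15815.84 + 1883.671 = 20929.43 mg

20929 mg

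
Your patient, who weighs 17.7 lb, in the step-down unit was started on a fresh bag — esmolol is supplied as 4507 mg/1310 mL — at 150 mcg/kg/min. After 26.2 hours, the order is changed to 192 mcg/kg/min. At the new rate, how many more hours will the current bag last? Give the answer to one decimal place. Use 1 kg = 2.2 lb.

28.2 hours

Initial rate:
Weight = 17.7 lb ÷ 2.2 lb/kg = 8.045455 kg
Dose = 150 mcg/kg/min × 8.045455 kg = 1206.818 mcg/min
1206.818 mcg/min × 60 min/hr = 72409.09 mcg/hr
Concentration = 4507 mg ÷ 1310 mL = 3.440458 mg/mL = 3440.458 mcg/mL
Rate = 72409.09 mcg/hr ÷ 3440.458 mcg/mL = 21.04635 mL/hr
Volume infused so far = 21.04635 mL/hr × 26.2 hr = 551.4144 mL
Volume remaining = 1310 − 551.4144 = 758.5856 mL
New rate:
Dose = 192 mcg/kg/min × 8.045455 kg = 1544.727 mcg/min
1544.727 mcg/min × 60 min/hr = 92683.64 mcg/hr
Rate = 92683.64 mcg/hr ÷ 3440.458 mcg/mL = 26.93933 mL/hr
Time remaining = 758.5856 mL ÷ 26.93933 mL/hr = 28.15904 hr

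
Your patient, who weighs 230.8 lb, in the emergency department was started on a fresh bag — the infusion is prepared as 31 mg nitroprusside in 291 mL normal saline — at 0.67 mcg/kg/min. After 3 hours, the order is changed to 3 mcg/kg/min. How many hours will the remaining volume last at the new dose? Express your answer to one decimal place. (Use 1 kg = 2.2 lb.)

Initial rate:
Weight = 230.8 lb ÷ 2.2 lb/kg = 104.9091 kg
Dose = 0.67 mcg/kg/min × 104.9091 kg = 70.28909 mcg/min
70.28909 mcg/min × 60 min/hr = 4217.345 mcg/hr
Concentration = 31 mg ÷ 291 mL = 0.1065292 mg/mL = 106.5292 mcg/mL
Rate = 4217.345 mcg/hr ÷ 106.5292 mcg/mL = 39.58863 mL/hr
Volume infused so far = 39.58863 mL/hr × 3 hr = 118.7659 mL
Volume remaining = 291 − 118.7659 = 172.2341 mL
New rate:
Dose = 3 mcg/kg/min × 104.9091 kg = 314.7273 mcg/min
314.7273 mcg/min × 60 min/hr = 18883.64 mcg/hr
Rate = 18883.64 mcg/hr ÷ 106.5292 mcg/mL = 177.2625 mL/hr
Time remaining = 172.2341 mL ÷ 177.2625 mL/hr = 0.971633 hr

1.0 hours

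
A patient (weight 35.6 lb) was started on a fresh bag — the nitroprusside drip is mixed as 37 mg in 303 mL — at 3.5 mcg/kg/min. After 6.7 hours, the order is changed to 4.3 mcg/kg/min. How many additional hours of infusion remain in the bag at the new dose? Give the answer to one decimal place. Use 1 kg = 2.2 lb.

3.4 hours

Initial rate:
Weight = 35.6 lb ÷ 2.2 lb/kg = 16.18182 kg
Dose = 3.5 mcg/kg/min × 16.18182 kg = 56.63636 mcg/min
56.63636 mcg/min × 60 min/hr = 3398.182 mcg/hr
Concentration = 37 mg ÷ 303 mL = 0.1221122 mg/mL = 122.1122 mcg/mL
Rate = 3398.182 mcg/hr ÷ 122.1122 mcg/mL = 27.82835 mL/hr
Volume infused so far = 27.82835 mL/hr × 6.7 hr = 186.45 mL
Volume remaining = 303 − 186.45 = 116.55 mL
New rate:
Dose = 4.3 mcg/kg/min × 16.18182 kg = 69.58182 mcg/min
69.58182 mcg/min × 60 min/hr = 4174.909 mcg/hr
Rate = 4174.909 mcg/hr ÷ 122.1122 mcg/mL = 34.18912 mL/hr
Time remaining = 116.55 mL ÷ 34.18912 mL/hr = 3.40898 hr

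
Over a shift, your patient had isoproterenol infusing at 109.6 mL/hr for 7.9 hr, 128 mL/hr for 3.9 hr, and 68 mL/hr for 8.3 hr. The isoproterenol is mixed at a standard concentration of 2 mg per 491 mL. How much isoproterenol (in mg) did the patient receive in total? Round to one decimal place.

Concentration = 2 mg ÷ 491 mL = 0.00407332 mg/mL
Stage 1: 109.6 mL/hr × 7.9 hr = 865.84 mL → 865.84 mL × 0.00407332 mg/mL = 3.526843 mg
Stage 2: 128 mL/hr × 3.9 hr = 499.2 mL → 499.2 mL × 0.00407332 mg/mL = 2.033401 mg
Stage 3: 68 mL/hr × 8.3 hr = 564.4 mL → 564.4 mL × 0.00407332 mg/mL = 2.298982 mg
Total = 3.526843 + 2.033401 + 2.298982 = 7.859226 mg

7.9 mg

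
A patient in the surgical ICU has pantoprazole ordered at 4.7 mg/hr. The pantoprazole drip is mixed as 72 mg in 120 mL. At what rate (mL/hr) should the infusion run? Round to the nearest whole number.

Concentration = 72 mg ÷ 120 mL = 0.6 mg/mL
Rate = 4.7 mg/hr ÷ 0.6 mg/mL = 7.833333 mL/hr

8 mL/hr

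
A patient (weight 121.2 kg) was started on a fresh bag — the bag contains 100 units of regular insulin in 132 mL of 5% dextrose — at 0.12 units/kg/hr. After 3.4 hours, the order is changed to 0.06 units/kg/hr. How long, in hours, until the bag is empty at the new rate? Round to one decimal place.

7.0 hours

Initial rate:
Dose = 0.12 units/kg/hr × 121.2 kg = 14.544 units/hr
Concentration = 100 units ÷ 132 mL = 0.7575758 units/mL
Rate = 14.544 units/hr ÷ 0.7575758 units/mL = 19.19808 mL/hr
Volume infused so far = 19.19808 mL/hr × 3.4 hr = 65.27347 mL
Volume remaining = 132 − 65.27347 = 66.72653 mL
New rate:
Dose = 0.06 units/kg/hr × 121.2 kg = 7.272 units/hr
Rate = 7.272 units/hr ÷ 0.7575758 units/mL = 9.59904 mL/hr
Time remaining = 66.72653 mL ÷ 9.59904 mL/hr = 6.951375 hr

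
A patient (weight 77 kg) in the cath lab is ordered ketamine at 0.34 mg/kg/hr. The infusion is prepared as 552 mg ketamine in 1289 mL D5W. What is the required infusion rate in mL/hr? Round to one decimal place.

61.1 mL/hr

Dose = 0.34 mg/kg/hr × 77 kg = 26.18 mg/hr
Concentration = 552 mg ÷ 1289 mL = 0.4282389 mg/mL
Rate = 26.18 mg/hr ÷ 0.4282389 mg/mL = 61.13409 mL/hr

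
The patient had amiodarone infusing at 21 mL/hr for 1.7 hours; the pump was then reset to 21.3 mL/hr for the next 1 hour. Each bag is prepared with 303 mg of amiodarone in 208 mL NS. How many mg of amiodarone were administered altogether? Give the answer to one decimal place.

Concentration = 303 mg ÷ 208 mL = 1.456731 mg/mL
Stage 1: 21 mL/hr × 1.7 hr = 35.7 mL → 35.7 mL × 1.456731 mg/mL = 52.00529 mg
Stage 2: 21.3 mL/hr × 1 hr = 21.3 mL → 21.3 mL × 1.456731 mg/mL = 31.02837 mg
Total = 52.00529 + 31.02837 = 83.03365 mg

83.0 mg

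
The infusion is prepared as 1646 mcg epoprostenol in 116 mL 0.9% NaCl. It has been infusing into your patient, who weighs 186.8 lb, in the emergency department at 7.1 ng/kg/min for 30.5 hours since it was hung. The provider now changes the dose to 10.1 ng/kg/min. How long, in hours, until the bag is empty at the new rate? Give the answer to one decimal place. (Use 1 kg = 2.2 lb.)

Initial rate:
Weight = 186.8 lb ÷ 2.2 lb/kg = 84.90909 kg
Dose = 7.1 ng/kg/min × 84.90909 kg = 602.8545 ng/min
602.8545 ng/min × 60 min/hr = 36171.27 ng/hr
Concentration = 1646 mcg ÷ 116 mL = 14.18966 mcg/mL = 14189.66 ng/mL
Rate = 36171.27 ng/hr ÷ 14189.66 ng/mL = 2.54913 mL/hr
Volume infused so far = 2.54913 mL/hr × 30.5 hr = 77.74846 mL
Volume remaining = 116 − 77.74846 = 38.25154 mL
New rate:
Dose = 10.1 ng/kg/min × 84.90909 kg = 857.5818 ng/min
857.5818 ng/min × 60 min/hr = 51454.91 ng/hr
Rate = 51454.91 ng/hr ÷ 14189.66 ng/mL = 3.626227 mL/hr
Time remaining = 38.25154 mL ÷ 3.626227 mL/hr = 10.54858 hr

10.5 hours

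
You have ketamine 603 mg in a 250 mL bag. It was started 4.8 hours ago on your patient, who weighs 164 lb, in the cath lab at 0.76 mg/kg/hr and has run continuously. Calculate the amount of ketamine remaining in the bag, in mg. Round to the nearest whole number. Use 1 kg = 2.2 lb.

331 mg

Weight = 164 lb ÷ 2.2 lb/kg = 74.54545 kg
Dose = 0.76 mg/kg/hr × 74.54545 kg = 56.65455 mg/hr
Concentration = 603 mg ÷ 250 mL = 2.412 mg/mL
Rate = 56.65455 mg/hr ÷ 2.412 mg/mL = 23.48862 mL/hr
Volume infused = 23.48862 mL/hr × 4.8 hr = 112.7454 mL
Volume remaining = 250 − 112.7454 = 137.2546 mL
Drug remaining = 137.2546 mL × 2.412 mg/mL = 331.0582 mg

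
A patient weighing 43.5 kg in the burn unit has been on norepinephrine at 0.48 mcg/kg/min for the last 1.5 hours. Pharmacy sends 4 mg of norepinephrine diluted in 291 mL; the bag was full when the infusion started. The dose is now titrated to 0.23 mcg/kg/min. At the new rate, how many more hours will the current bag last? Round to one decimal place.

Initial rate:
Dose = 0.48 mcg/kg/min × 43.5 kg = 20.88 mcg/min
20.88 mcg/min × 60 min/hr = 1252.8 mcg/hr
Concentration = 4 mg ÷ 291 mL = 0.0137457 mg/mL = 13.7457 mcg/mL
Rate = 1252.8 mcg/hr ÷ 13.7457 mcg/mL = 91.1412 mL/hr
Volume infused so far = 91.1412 mL/hr × 1.5 hr = 136.7118 mL
Volume remaining = 291 − 136.7118 = 154.2882 mL
New rate:
Dose = 0.23 mcg/kg/min × 43.5 kg = 10.005 mcg/min
10.005 mcg/min × 60 min/hr = 600.3 mcg/hr
Rate = 600.3 mcg/hr ÷ 13.7457 mcg/mL = 43.67183 mL/hr
Time remaining = 154.2882 mL ÷ 43.67183 mL/hr = 3.5329 hr

3.5 hours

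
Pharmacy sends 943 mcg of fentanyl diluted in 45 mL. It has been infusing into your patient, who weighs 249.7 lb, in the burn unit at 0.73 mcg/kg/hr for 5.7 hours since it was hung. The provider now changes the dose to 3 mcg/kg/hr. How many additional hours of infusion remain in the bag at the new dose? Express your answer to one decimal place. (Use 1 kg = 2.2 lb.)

1.4 hours

Initial rate:
Weight = 249.7 lb ÷ 2.2 lb/kg = 113.5 kg
Dose = 0.73 mcg/kg/hr × 113.5 kg = 82.855 mcg/hr
Concentration = 943 mcg ÷ 45 mL = 20.95556 mcg/mL
Rate = 82.855 mcg/hr ÷ 20.95556 mcg/mL = 3.953844 mL/hr
Volume infused so far = 3.953844 mL/hr × 5.7 hr = 22.53691 mL
Volume remaining = 45 − 22.53691 = 22.46309 mL
New rate:
Dose = 3 mcg/kg/hr × 113.5 kg = 340.5 mcg/hr
Rate = 340.5 mcg/hr ÷ 20.95556 mcg/mL = 16.24867 mL/hr
Time remaining = 22.46309 mL ÷ 16.24867 mL/hr = 1.382457 hr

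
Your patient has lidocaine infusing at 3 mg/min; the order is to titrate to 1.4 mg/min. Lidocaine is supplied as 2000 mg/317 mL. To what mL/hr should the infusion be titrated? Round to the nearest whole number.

1.4 mg/min × 60 min/hr = 84 mg/hr
Concentration = 2000 mg ÷ 317 mL = 6.309148 mg/mL
Rate = 84 mg/hr ÷ 6.309148 mg/mL = 13.314 mL/hr

13 mL/hr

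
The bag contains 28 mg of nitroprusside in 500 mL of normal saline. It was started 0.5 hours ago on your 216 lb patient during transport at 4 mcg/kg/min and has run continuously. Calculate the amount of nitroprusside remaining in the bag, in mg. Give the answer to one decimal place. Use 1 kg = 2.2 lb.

Weight = 216 lb ÷ 2.2 lb/kg = 98.18182 kg
Dose = 4 mcg/kg/min × 98.18182 kg = 392.7273 mcg/min
392.7273 mcg/min × 60 min/hr = 23563.64 mcg/hr
Concentration = 28 mg ÷ 500 mL = 0.056 mg/mL = 56 mcg/mL
Rate = 23563.64 mcg/hr ÷ 56 mcg/mL = 420.7792 mL/hr
Volume infused = 420.7792 mL/hr × 0.5 hr = 210.3896 mL
Volume remaining = 500 − 210.3896 = 289.6104 mL
Drug remaining = 289.6104 mL × 56 mcg/mL = 16218.18 mcg = 16.21818 mg

16.2 mg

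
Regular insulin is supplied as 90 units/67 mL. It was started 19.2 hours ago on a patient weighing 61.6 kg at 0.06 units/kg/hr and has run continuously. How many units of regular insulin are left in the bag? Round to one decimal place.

19.0 units

Dose = 0.06 units/kg/hr × 61.6 kg = 3.696 units/hr
Concentration = 90 units ÷ 67 mL = 1.343284 units/mL
Rate = 3.696 units/hr ÷ 1.343284 units/mL = 2.751467 mL/hr
Volume infused = 2.751467 mL/hr × 19.2 hr = 52.82816 mL
Volume remaining = 67 − 52.82816 = 14.17184 mL
Drug remaining = 14.17184 mL × 1.343284 units/mL = 19.0368 units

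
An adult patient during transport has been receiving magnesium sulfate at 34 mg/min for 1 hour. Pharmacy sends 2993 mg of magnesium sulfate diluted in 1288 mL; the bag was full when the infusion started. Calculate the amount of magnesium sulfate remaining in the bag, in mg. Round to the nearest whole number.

953 mg

34 mg/min × 60 min/hr = 2040 mg/hr
Concentration = 2993 mg ÷ 1288 mL = 2.323758 mg/mL
Rate = 2040 mg/hr ÷ 2.323758 mg/mL = 877.8884 mL/hr
Volume infused = 877.8884 mL/hr × 1 hr = 877.8884 mL
Volume remaining = 1288 − 877.8884 = 410.1116 mL
Drug remaining = 410.1116 mL × 2.323758 mg/mL = 953 mg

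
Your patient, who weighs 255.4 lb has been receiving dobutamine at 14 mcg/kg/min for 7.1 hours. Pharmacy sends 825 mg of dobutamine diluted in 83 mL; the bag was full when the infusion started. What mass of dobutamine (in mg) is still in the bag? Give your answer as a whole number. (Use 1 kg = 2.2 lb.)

Weight = 255.4 lb ÷ 2.2 lb/kg = 116.0909 kg
Dose = 14 mcg/kg/min × 116.0909 kg = 1625.273 mcg/min
1625.273 mcg/min × 60 min/hr = 97516.36 mcg/hr
Concentration = 825 mg ÷ 83 mL = 9.939759 mg/mL = 9939.759 mcg/mL
Rate = 97516.36 mcg/hr ÷ 9939.759 mcg/mL = 9.810737 mL/hr
Volume infused = 9.810737 mL/hr × 7.1 hr = 69.65623 mL
Volume remaining = 83 − 69.65623 = 13.34377 mL
Drug remaining = 13.34377 mL × 9939.759 mcg/mL = 132633.8 mcg = 132.6338 mg

133 mg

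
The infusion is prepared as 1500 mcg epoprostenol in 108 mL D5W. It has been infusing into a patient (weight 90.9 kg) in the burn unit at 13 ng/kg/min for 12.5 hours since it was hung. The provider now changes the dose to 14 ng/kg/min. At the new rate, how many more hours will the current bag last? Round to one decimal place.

Initial rate:
Dose = 13 ng/kg/min × 90.9 kg = 1181.7 ng/min
1181.7 ng/min × 60 min/hr = 70902 ng/hr
Concentration = 1500 mcg ÷ 108 mL = 13.88889 mcg/mL = 13888.89 ng/mL
Rate = 70902 ng/hr ÷ 13888.89 ng/mL = 5.104944 mL/hr
Volume infused so far = 5.104944 mL/hr × 12.5 hr = 63.8118 mL
Volume remaining = 108 − 63.8118 = 44.1882 mL
New rate:
Dose = 14 ng/kg/min × 90.9 kg = 1272.6 ng/min
1272.6 ng/min × 60 min/hr = 76356 ng/hr
Rate = 76356 ng/hr ÷ 13888.89 ng/mL = 5.497632 mL/hr
Time remaining = 44.1882 mL ÷ 5.497632 mL/hr = 8.037679 hr

8.0 hours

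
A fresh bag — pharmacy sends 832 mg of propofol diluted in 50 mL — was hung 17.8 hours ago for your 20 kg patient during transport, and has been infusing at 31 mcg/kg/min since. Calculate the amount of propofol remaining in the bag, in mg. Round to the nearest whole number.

170 mg

Dose = 31 mcg/kg/min × 20 kg = 620 mcg/min
620 mcg/min × 60 min/hr = 37200 mcg/hr
Concentration = 832 mg ÷ 50 mL = 16.64 mg/mL = 16640 mcg/mL
Rate = 37200 mcg/hr ÷ 16640 mcg/mL = 2.235577 mL/hr
Volume infused = 2.235577 mL/hr × 17.8 hr = 39.79327 mL
Volume remaining = 50 − 39.79327 = 10.20673 mL
Drug remaining = 10.20673 mL × 16640 mcg/mL = 169840 mcg = 169.84 mg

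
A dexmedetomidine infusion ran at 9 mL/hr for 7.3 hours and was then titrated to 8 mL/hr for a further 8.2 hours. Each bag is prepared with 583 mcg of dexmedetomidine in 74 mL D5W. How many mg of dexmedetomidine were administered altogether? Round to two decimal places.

1.03 mg

Concentration = 583 mcg ÷ 74 mL = 7.878378 mcg/mL
Stage 1: 9 mL/hr × 7.3 hr = 65.7 mL → 65.7 mL × 7.878378 mcg/mL = 517.6095 mcg
Stage 2: 8 mL/hr × 8.2 hr = 65.6 mL → 65.6 mL × 7.878378 mcg/mL = 516.8216 mcg
Total = 517.6095 + 516.8216 = 1034.431 mcg = 1.034431 mg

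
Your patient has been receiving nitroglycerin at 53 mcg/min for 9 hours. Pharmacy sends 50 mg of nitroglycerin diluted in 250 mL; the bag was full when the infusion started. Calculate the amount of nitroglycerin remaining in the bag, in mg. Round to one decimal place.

53 mcg/min × 60 min/hr = 3180 mcg/hr
Concentration = 50 mg ÷ 250 mL = 0.2 mg/mL = 200 mcg/mL
Rate = 3180 mcg/hr ÷ 200 mcg/mL = 15.9 mL/hr
Volume infused = 15.9 mL/hr × 9 hr = 143.1 mL
Volume remaining = 250 − 143.1 = 106.9 mL
Drug remaining = 106.9 mL × 200 mcg/mL = 21380 mcg = 21.38 mg

21.4 mg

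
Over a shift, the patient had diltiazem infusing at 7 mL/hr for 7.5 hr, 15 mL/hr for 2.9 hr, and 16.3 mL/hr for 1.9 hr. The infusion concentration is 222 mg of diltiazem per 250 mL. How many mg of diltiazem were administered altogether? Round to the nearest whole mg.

Concentration = 222 mg ÷ 250 mL = 0.888 mg/mL
Stage 1: 7 mL/hr × 7.5 hr = 52.5 mL → 52.5 mL × 0.888 mg/mL = 46.62 mg
Stage 2: 15 mL/hr × 2.9 hr = 43.5 mL → 43.5 mL × 0.888 mg/mL = 38.628 mg
Stage 3: 16.3 mL/hr × 1.9 hr = 30.97 mL → 30.97 mL × 0.888 mg/mL = 27.50136 mg
Total = 46.62 + 38.628 + 27.50136 = 112.7494 mg

113 mg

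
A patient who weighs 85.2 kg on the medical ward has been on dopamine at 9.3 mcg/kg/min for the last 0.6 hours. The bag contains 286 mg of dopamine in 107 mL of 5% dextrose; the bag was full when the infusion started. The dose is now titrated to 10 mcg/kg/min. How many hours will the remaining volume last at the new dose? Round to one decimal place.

5.0 hours

Initial rate:
Dose = 9.3 mcg/kg/min × 85.2 kg = 792.36 mcg/min
792.36 mcg/min × 60 min/hr = 47541.6 mcg/hr
Concentration = 286 mg ÷ 107 mL = 2.672897 mg/mL = 2672.897 mcg/mL
Rate = 47541.6 mcg/hr ÷ 2672.897 mcg/mL = 17.78654 mL/hr
Volume infused so far = 17.78654 mL/hr × 0.6 hr = 10.67193 mL
Volume remaining = 107 − 10.67193 = 96.32807 mL
New rate:
Dose = 10 mcg/kg/min × 85.2 kg = 852 mcg/min
852 mcg/min × 60 min/hr = 51120 mcg/hr
Rate = 51120 mcg/hr ÷ 2672.897 mcg/mL = 19.12531 mL/hr
Time remaining = 96.32807 mL ÷ 19.12531 mL/hr = 5.036679 hr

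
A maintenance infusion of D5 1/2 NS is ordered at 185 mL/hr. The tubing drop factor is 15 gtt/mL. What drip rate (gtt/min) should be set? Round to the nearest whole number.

46 gtt/min

185 mL/hr ÷ 60 min/hr = 3.083333 mL/min
3.083333 mL/min × 15 gtt/mL = 46.25 gtt/min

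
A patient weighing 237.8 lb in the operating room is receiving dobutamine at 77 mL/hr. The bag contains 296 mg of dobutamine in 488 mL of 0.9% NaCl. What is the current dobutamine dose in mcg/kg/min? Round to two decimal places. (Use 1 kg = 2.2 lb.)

Weight = 237.8 lb ÷ 2.2 lb/kg = 108.0909 kg
Concentration = 296 mg ÷ 488 mL = 0.6065574 mg/mL = 606.5574 mcg/mL
Drug rate = 77 mL/hr × 606.5574 mcg/mL = 46704.92 mcg/hr
46704.92 mcg/hr ÷ 60 min/hr = 778.4153 mcg/min
778.4153 mcg/min ÷ 108.0909 kg = 7.201487 mcg/kg/min

7.20 mcg/kg/min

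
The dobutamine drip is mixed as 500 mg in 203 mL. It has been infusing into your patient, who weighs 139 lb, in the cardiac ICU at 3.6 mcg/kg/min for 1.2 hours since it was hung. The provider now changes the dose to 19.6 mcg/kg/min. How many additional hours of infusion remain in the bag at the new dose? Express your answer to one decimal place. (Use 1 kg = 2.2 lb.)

6.5 hours

Initial rate:
Weight = 139 lb ÷ 2.2 lb/kg = 63.18182 kg
Dose = 3.6 mcg/kg/min × 63.18182 kg = 227.4545 mcg/min
227.4545 mcg/min × 60 min/hr = 13647.27 mcg/hr
Concentration = 500 mg ÷ 203 mL = 2.463054 mg/mL = 2463.054 mcg/mL
Rate = 13647.27 mcg/hr ÷ 2463.054 mcg/mL = 5.540793 mL/hr
Volume infused so far = 5.540793 mL/hr × 1.2 hr = 6.648951 mL
Volume remaining = 203 − 6.648951 = 196.351 mL
New rate:
Dose = 19.6 mcg/kg/min × 63.18182 kg = 1238.364 mcg/min
1238.364 mcg/min × 60 min/hr = 74301.82 mcg/hr
Rate = 74301.82 mcg/hr ÷ 2463.054 mcg/mL = 30.16654 mL/hr
Time remaining = 196.351 mL ÷ 30.16654 mL/hr = 6.508902 hr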